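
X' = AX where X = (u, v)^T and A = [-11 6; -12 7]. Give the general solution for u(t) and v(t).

u(t) = -C_1e^(-5t) + C_2e^(t), v(t) = -C_1e^(-5t) + 2C_2e^(t)

Coefficient matrix A = [[-11, 6], [-12, 7]].
Characteristic polynomial det(A - λI) = λ^2 + 4λ - 5 = 0.
Eigenvalues λ = -5, 1.
For λ=-5: (A-λI) row 1 is [-6, 6], so an eigenvector is (-1, -1).
For λ=1: (A-λI) row 1 is [-12, 6], so an eigenvector is (1, 2).
General solution: C_1e^(-5t)(-1,-1) + C_2e^(t)(1,2).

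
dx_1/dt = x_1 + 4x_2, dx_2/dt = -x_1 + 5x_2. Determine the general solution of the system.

Coefficient matrix A = [[1, 4], [-1, 5]].
Characteristic polynomial det(A - λI) = λ^2 - 6λ + 9 = 0.
Single eigenvalue λ = 3 with algebraic multiplicity 2.
Eigenvector v = (2,1); generalized eigenvector w with (A-λI)w=v is (3,2).
General solution: e^(3t)[K_1·v + K_2·(t·v + w)].

x_1(t) = 2K_1e^(3t) + 2K_2te^(3t) + 3K_2e^(3t), x_2(t) = K_1e^(3t) + K_2te^(3t) + 2K_2e^(3t)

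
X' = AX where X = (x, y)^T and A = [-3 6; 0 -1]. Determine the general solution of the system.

Coefficient matrix A = [[-3, 6], [0, -1]].
Characteristic polynomial det(A - λI) = λ^2 + 4λ + 3 = 0.
Eigenvalues λ = -1, -3.
For λ=-1: (A-λI) row 1 is [-2, 6], so an eigenvector is (3, 1).
For λ=-3: (A-λI) row 1 is [0, 6], so an eigenvector is (1, 0).
General solution: K_1e^(-t)(3,1) + K_2e^(-3t)(1,0).

x(t) = 3K_1e^(-t) + K_2e^(-3t), y(t) = K_1e^(-t)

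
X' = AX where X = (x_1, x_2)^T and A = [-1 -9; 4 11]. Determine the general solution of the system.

Coefficient matrix A = [[-1, -9], [4, 11]].
Characteristic polynomial det(A - λI) = λ^2 - 10λ + 25 = 0.
Single eigenvalue λ = 5 with algebraic multiplicity 2.
Eigenvector v = (3,-2); generalized eigenvector w with (A-λI)w=v is (1,-1).
General solution: e^(5t)[C_1·v + C_2·(t·v + w)].

x_1(t) = 3C_1e^(5t) + 3C_2te^(5t) + C_2e^(5t), x_2(t) = -2C_1e^(5t) - 2C_2te^(5t) - C_2e^(5t)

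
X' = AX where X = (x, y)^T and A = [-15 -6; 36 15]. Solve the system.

Coefficient matrix A = [[-15, -6], [36, 15]].
Characteristic polynomial det(A - λI) = λ^2 - 9 = 0.
Eigenvalues λ = -3, 3.
For λ=-3: (A-λI) row 1 is [-12, -6], so an eigenvector is (1, -2).
For λ=3: (A-λI) row 1 is [-18, -6], so an eigenvector is (-1, 3).
General solution: K_1e^(-3t)(1,-2) + K_2e^(3t)(-1,3).

x(t) = K_1e^(-3t) - K_2e^(3t), y(t) = -2K_1e^(-3t) + 3K_2e^(3t)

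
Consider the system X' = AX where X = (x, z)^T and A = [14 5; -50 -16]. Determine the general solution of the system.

x(t) = -K_1e^(-t)sin(5t) + K_2e^(-t)cos(5t), z(t) = 3K_1e^(-t)sin(5t) - K_1e^(-t)cos(5t) - K_2e^(-t)sin(5t) - 3K_2e^(-t)cos(5t)

Coefficient matrix A = [[14, 5], [-50, -16]].
Characteristic polynomial det(A - λI) = λ^2 + 2λ + 26 = 0.
Eigenvalues λ = -1 ± 5i (complex conjugate pair).
For λ=-1+5i: an eigenvector is (0,-1) - i(-1,3) = (0 + i, -1 - 3i).
A real fundamental pair from Re and Im of e^((-1+5i)t)v: X_1 = e^(-t)(cos(5t)·(0,-1) + sin(5t)·(-1,3)), X_2 = e^(-t)(sin(5t)·(0,-1) - cos(5t)·(-1,3)).
General solution: K_1X_1 + K_2X_2.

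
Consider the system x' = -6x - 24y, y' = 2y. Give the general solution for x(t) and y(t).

Coefficient matrix A = [[-6, -24], [0, 2]].
Characteristic polynomial det(A - λI) = λ^2 + 4λ - 12 = 0.
Eigenvalues λ = 2, -6.
For λ=2: (A-λI) row 1 is [-8, -24], so an eigenvector is (-3, 1).
For λ=-6: (A-λI) row 1 is [0, -24], so an eigenvector is (1, 0).
General solution: K_1e^(2t)(-3,1) + K_2e^(-6t)(1,0).

x(t) = -3K_1e^(2t) + K_2e^(-6t), y(t) = K_1e^(2t)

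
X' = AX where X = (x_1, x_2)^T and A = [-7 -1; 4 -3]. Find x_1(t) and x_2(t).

x_1(t) = K_1e^(-5t) + K_2te^(-5t), x_2(t) = -2K_1e^(-5t) - 2K_2te^(-5t) - K_2e^(-5t)

Coefficient matrix A = [[-7, -1], [4, -3]].
Characteristic polynomial det(A - λI) = λ^2 + 10λ + 25 = 0.
Single eigenvalue λ = -5 with algebraic multiplicity 2.
Eigenvector v = (1,-2); generalized eigenvector w with (A-λI)w=v is (0,-1).
General solution: e^(-5t)[K_1·v + K_2·(t·v + w)].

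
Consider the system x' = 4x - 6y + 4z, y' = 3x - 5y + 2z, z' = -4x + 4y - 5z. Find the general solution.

x(t) = -c_1e^(-2t) - 2c_2e^(-3t) - 2c_3e^(-t), y(t) = -c_1e^(-2t) - c_2e^(-3t) - c_3e^(-t), z(t) = 2c_2e^(-3t) + c_3e^(-t)

Coefficient matrix A = [[4, -6, 4], [3, -5, 2], [-4, 4, -5]].
det(A - λI) = 0 gives eigenvalues λ = -2, -3, -1.
For λ=-2: eigenvector (-1,-1,0).
For λ=-3: eigenvector (-2,-1,2).
For λ=-1: eigenvector (-2,-1,1).
General solution: c_1e^(-2t)(-1,-1,0) + c_2e^(-3t)(-2,-1,2) + c_3e^(-t)(-2,-1,1).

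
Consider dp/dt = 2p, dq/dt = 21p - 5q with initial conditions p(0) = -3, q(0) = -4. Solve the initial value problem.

p(t) = -3e^(2t), q(t) = -9e^(2t) + 5e^(-5t)

Coefficient matrix A = [[2, 0], [21, -5]].
Characteristic polynomial det(A - λI) = λ^2 + 3λ - 10 = 0.
Eigenvalues λ = 2, -5.
For λ=2: (A-λI) row 2 is [21, -7], so an eigenvector is (-1, -3).
For λ=-5: (A-λI) row 1 is [7, 0], so an eigenvector is (0, -1).
General solution: K_1e^(2t)(-1,-3) + K_2e^(-5t)(0,-1).
Applying p(0)=-3, q(0)=-4 gives K_1=3, K_2=-5.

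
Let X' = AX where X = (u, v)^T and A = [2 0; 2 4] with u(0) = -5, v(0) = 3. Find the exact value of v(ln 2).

-12

A = [[2,0],[2,4]]; eigenvalues λ = 4, 2.
Eigenvectors: (0,-1) for λ=4, (-1,1) for λ=2.
From the initial condition, c_1 = 2, c_2 = 5.
v(ln 2) = (2)(2^4)(-1) + (5)(2^2)(1) = -12.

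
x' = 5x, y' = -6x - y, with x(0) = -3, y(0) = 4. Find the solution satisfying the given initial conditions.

Coefficient matrix A = [[5, 0], [-6, -1]].
Characteristic polynomial det(A - λI) = λ^2 - 4λ - 5 = 0.
Eigenvalues λ = -1, 5.
For λ=-1: (A-λI) row 1 is [6, 0], so an eigenvector is (0, 1).
For λ=5: (A-λI) row 2 is [-6, -6], so an eigenvector is (-1, 1).
General solution: c_1e^(-t)(0,1) + c_2e^(5t)(-1,1).
Applying x(0)=-3, y(0)=4 gives c_1=1, c_2=3.

x(t) = -3e^(5t), y(t) = 3e^(5t) + e^(-t)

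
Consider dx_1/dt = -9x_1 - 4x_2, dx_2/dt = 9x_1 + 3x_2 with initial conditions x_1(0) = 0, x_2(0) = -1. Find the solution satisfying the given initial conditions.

x_1(t) = 4te^(-3t), x_2(t) = -6te^(-3t) - e^(-3t)

Coefficient matrix A = [[-9, -4], [9, 3]].
Characteristic polynomial det(A - λI) = λ^2 + 6λ + 9 = 0.
Single eigenvalue λ = -3 with algebraic multiplicity 2.
Eigenvector v = (2,-3); generalized eigenvector w with (A-λI)w=v is (1,-2).
General solution: e^(-3t)[c_1·v + c_2·(t·v + w)].
Applying x_1(0)=0, x_2(0)=-1 gives c_1=-1, c_2=2.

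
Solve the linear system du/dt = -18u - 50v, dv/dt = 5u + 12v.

Coefficient matrix A = [[-18, -50], [5, 12]].
Characteristic polynomial det(A - λI) = λ^2 + 6λ + 34 = 0.
Eigenvalues λ = -3 ± 5i (complex conjugate pair).
For λ=-3+5i: an eigenvector is (-1,0) - i(3,-1) = (-1 - 3i, 0 + i).
A real fundamental pair from Re and Im of e^((-3+5i)t)v: X_1 = e^(-3t)(cos(5t)·(-1,0) + sin(5t)·(3,-1)), X_2 = e^(-3t)(sin(5t)·(-1,0) - cos(5t)·(3,-1)).
General solution: C_1X_1 + C_2X_2.

u(t) = 3C_1e^(-3t)sin(5t) - C_1e^(-3t)cos(5t) - C_2e^(-3t)sin(5t) - 3C_2e^(-3t)cos(5t), v(t) = -C_1e^(-3t)sin(5t) + C_2e^(-3t)cos(5t)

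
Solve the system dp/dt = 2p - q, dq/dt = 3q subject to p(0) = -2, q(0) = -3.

p(t) = 3e^(3t) - 5e^(2t), q(t) = -3e^(3t)

Coefficient matrix A = [[2, -1], [0, 3]].
Characteristic polynomial det(A - λI) = λ^2 - 5λ + 6 = 0.
Eigenvalues λ = 3, 2.
For λ=3: (A-λI) row 1 is [-1, -1], so an eigenvector is (1, -1).
For λ=2: (A-λI) row 1 is [0, -1], so an eigenvector is (-1, 0).
General solution: c_1e^(3t)(1,-1) + c_2e^(2t)(-1,0).
Applying p(0)=-2, q(0)=-3 gives c_1=3, c_2=5.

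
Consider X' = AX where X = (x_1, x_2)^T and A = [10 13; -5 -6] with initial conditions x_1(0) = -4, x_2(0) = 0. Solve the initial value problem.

x_1(t) = -32e^(2t)sin(t) - 4e^(2t)cos(t), x_2(t) = 20e^(2t)sin(t)

Coefficient matrix A = [[10, 13], [-5, -6]].
Characteristic polynomial det(A - λI) = λ^2 - 4λ + 5 = 0.
Eigenvalues λ = 2 ± i (complex conjugate pair).
For λ=2+i: an eigenvector is (2,-1) - i(3,-2) = (2 - 3i, -1 + 2i).
A real fundamental pair from Re and Im of e^((2+i)t)v: X_1 = e^(2t)(cos(t)·(2,-1) + sin(t)·(3,-2)), X_2 = e^(2t)(sin(t)·(2,-1) - cos(t)·(3,-2)).
General solution: K_1X_1 + K_2X_2.
Applying x_1(0)=-4, x_2(0)=0 gives K_1=-8, K_2=-4.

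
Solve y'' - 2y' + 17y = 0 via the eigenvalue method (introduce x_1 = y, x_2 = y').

Let x_1 = y, x_2 = y'. Then x_1' = x_2 and x_2' = -17x_1 + 2x_2.
A = [[0,1],[-17,2]]; det(A-λI) = λ^2 - 2λ + 17.
Eigenvalues λ = 1 ± 4i.

y(t) = C_1e^(t)cos(4t) + C_2e^(t)sin(4t)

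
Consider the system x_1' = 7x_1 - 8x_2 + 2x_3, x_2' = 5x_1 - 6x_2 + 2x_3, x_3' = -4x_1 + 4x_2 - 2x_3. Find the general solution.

Coefficient matrix A = [[7, -8, 2], [5, -6, 2], [-4, 4, -2]].
det(A - λI) = 0 gives eigenvalues λ = -2, 2, -1.
For λ=-2: eigenvector (-2,-2,1).
For λ=2: eigenvector (-2,-1,1).
For λ=-1: eigenvector (1,1,0).
General solution: c_1e^(-2t)(-2,-2,1) + c_2e^(2t)(-2,-1,1) + c_3e^(-t)(1,1,0).

x_1(t) = -2c_1e^(-2t) - 2c_2e^(2t) + c_3e^(-t), x_2(t) = -2c_1e^(-2t) - c_2e^(2t) + c_3e^(-t), x_3(t) = c_1e^(-2t) + c_2e^(2t)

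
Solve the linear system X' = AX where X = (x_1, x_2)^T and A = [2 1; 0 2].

Coefficient matrix A = [[2, 1], [0, 2]].
Characteristic polynomial det(A - λI) = λ^2 - 4λ + 4 = 0.
Single eigenvalue λ = 2 with algebraic multiplicity 2.
Eigenvector v = (-1,0); generalized eigenvector w with (A-λI)w=v is (3,-1).
General solution: e^(2t)[K_1·v + K_2·(t·v + w)].

x_1(t) = -K_1e^(2t) - K_2te^(2t) + 3K_2e^(2t), x_2(t) = -K_2e^(2t)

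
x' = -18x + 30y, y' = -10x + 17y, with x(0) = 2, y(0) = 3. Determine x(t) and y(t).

Coefficient matrix A = [[-18, 30], [-10, 17]].
Characteristic polynomial det(A - λI) = λ^2 + λ - 6 = 0.
Eigenvalues λ = 2, -3.
For λ=2: (A-λI) row 1 is [-20, 30], so an eigenvector is (3, 2).
For λ=-3: (A-λI) row 1 is [-15, 30], so an eigenvector is (-2, -1).
General solution: C_1e^(2t)(3,2) + C_2e^(-3t)(-2,-1).
Applying x(0)=2, y(0)=3 gives C_1=4, C_2=5.

x(t) = 12e^(2t) - 10e^(-3t), y(t) = 8e^(2t) - 5e^(-3t)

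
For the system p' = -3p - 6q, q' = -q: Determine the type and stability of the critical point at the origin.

A = [[-3,-6],[0,-1]]; det(A-λI) = λ^2 + 4λ + 3.
λ = -1, -3: both negative.

stable node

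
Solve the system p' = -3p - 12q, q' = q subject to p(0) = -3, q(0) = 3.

p(t) = -9e^(t) + 6e^(-3t), q(t) = 3e^(t)

Coefficient matrix A = [[-3, -12], [0, 1]].
Characteristic polynomial det(A - λI) = λ^2 + 2λ - 3 = 0.
Eigenvalues λ = 1, -3.
For λ=1: (A-λI) row 1 is [-4, -12], so an eigenvector is (-3, 1).
For λ=-3: (A-λI) row 1 is [0, -12], so an eigenvector is (1, 0).
General solution: c_1e^(t)(-3,1) + c_2e^(-3t)(1,0).
Applying p(0)=-3, q(0)=3 gives c_1=3, c_2=6.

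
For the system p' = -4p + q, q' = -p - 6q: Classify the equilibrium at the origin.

stable improper node

A = [[-4,1],[-1,-6]]; det(A-λI) = λ^2 + 10λ + 25.
repeated λ = -5 with a single eigenvector.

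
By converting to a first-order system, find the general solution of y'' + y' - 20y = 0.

y(t) = K_1e^(-5t) + K_2e^(4t)

Let x_1 = y, x_2 = y'. Then x_1' = x_2 and x_2' = 20x_1 - x_2.
A = [[0,1],[20,-1]]; det(A-λI) = λ^2 + λ - 20.
Eigenvalues λ = -5, 4 with eigenvectors (1,-5), (1,4).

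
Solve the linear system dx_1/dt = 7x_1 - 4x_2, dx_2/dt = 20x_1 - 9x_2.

x_1(t) = K_1e^(-t)sin(4t) - K_2e^(-t)cos(4t), x_2(t) = 2K_1e^(-t)sin(4t) - K_1e^(-t)cos(4t) - K_2e^(-t)sin(4t) - 2K_2e^(-t)cos(4t)

Coefficient matrix A = [[7, -4], [20, -9]].
Characteristic polynomial det(A - λI) = λ^2 + 2λ + 17 = 0.
Eigenvalues λ = -1 ± 4i (complex conjugate pair).
For λ=-1+4i: an eigenvector is (0,-1) - i(1,2) = (0 - i, -1 - 2i).
A real fundamental pair from Re and Im of e^((-1+4i)t)v: X_1 = e^(-t)(cos(4t)·(0,-1) + sin(4t)·(1,2)), X_2 = e^(-t)(sin(4t)·(0,-1) - cos(4t)·(1,2)).
General solution: K_1X_1 + K_2X_2.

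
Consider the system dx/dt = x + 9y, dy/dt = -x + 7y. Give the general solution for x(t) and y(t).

x(t) = -3K_1e^(4t) - 3K_2te^(4t) - 2K_2e^(4t), y(t) = -K_1e^(4t) - K_2te^(4t) - K_2e^(4t)

Coefficient matrix A = [[1, 9], [-1, 7]].
Characteristic polynomial det(A - λI) = λ^2 - 8λ + 16 = 0.
Single eigenvalue λ = 4 with algebraic multiplicity 2.
Eigenvector v = (-3,-1); generalized eigenvector w with (A-λI)w=v is (-2,-1).
General solution: e^(4t)[K_1·v + K_2·(t·v + w)].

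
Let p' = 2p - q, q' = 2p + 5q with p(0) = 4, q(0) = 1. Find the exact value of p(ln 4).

A = [[2,-1],[2,5]]; eigenvalues λ = 3, 4.
Eigenvectors: (-1,1) for λ=3, (-1,2) for λ=4.
From the initial condition, c_1 = -9, c_2 = 5.
p(ln 4) = (-9)(4^3)(-1) + (5)(4^4)(-1) = -704.

-704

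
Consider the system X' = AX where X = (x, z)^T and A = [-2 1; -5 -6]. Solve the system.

Coefficient matrix A = [[-2, 1], [-5, -6]].
Characteristic polynomial det(A - λI) = λ^2 + 8λ + 17 = 0.
Eigenvalues λ = -4 ± i (complex conjugate pair).
For λ=-4+i: an eigenvector is (-1,2) - i(0,1) = (-1, 2 - i).
A real fundamental pair from Re and Im of e^((-4+i)t)v: X_1 = e^(-4t)(cos(t)·(-1,2) + sin(t)·(0,1)), X_2 = e^(-4t)(sin(t)·(-1,2) - cos(t)·(0,1)).
General solution: c_1X_1 + c_2X_2.

x(t) = -c_1e^(-4t)cos(t) - c_2e^(-4t)sin(t), z(t) = c_1e^(-4t)sin(t) + 2c_1e^(-4t)cos(t) + 2c_2e^(-4t)sin(t) - c_2e^(-4t)cos(t)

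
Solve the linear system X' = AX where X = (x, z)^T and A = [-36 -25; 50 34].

x(t) = c_1e^(-t)sin(5t) + 2c_1e^(-t)cos(5t) + 2c_2e^(-t)sin(5t) - c_2e^(-t)cos(5t), z(t) = -c_1e^(-t)sin(5t) - 3c_1e^(-t)cos(5t) - 3c_2e^(-t)sin(5t) + c_2e^(-t)cos(5t)

Coefficient matrix A = [[-36, -25], [50, 34]].
Characteristic polynomial det(A - λI) = λ^2 + 2λ + 26 = 0.
Eigenvalues λ = -1 ± 5i (complex conjugate pair).
For λ=-1+5i: an eigenvector is (2,-3) - i(1,-1) = (2 - i, -3 + i).
A real fundamental pair from Re and Im of e^((-1+5i)t)v: X_1 = e^(-t)(cos(5t)·(2,-3) + sin(5t)·(1,-1)), X_2 = e^(-t)(sin(5t)·(2,-3) - cos(5t)·(1,-1)).
General solution: c_1X_1 + c_2X_2.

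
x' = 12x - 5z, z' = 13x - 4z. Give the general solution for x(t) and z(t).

x(t) = -2K_1e^(4t)sin(t) + K_1e^(4t)cos(t) + K_2e^(4t)sin(t) + 2K_2e^(4t)cos(t), z(t) = -3K_1e^(4t)sin(t) + 2K_1e^(4t)cos(t) + 2K_2e^(4t)sin(t) + 3K_2e^(4t)cos(t)

Coefficient matrix A = [[12, -5], [13, -4]].
Characteristic polynomial det(A - λI) = λ^2 - 8λ + 17 = 0.
Eigenvalues λ = 4 ± i (complex conjugate pair).
For λ=4+i: an eigenvector is (1,2) - i(-2,-3) = (1 + 2i, 2 + 3i).
A real fundamental pair from Re and Im of e^((4+i)t)v: X_1 = e^(4t)(cos(t)·(1,2) + sin(t)·(-2,-3)), X_2 = e^(4t)(sin(t)·(1,2) - cos(t)·(-2,-3)).
General solution: K_1X_1 + K_2X_2.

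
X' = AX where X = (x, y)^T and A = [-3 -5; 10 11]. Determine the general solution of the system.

Coefficient matrix A = [[-3, -5], [10, 11]].
Characteristic polynomial det(A - λI) = λ^2 - 8λ + 17 = 0.
Eigenvalues λ = 4 ± i (complex conjugate pair).
For λ=4+i: an eigenvector is (2,-3) - i(1,-1) = (2 - i, -3 + i).
A real fundamental pair from Re and Im of e^((4+i)t)v: X_1 = e^(4t)(cos(t)·(2,-3) + sin(t)·(1,-1)), X_2 = e^(4t)(sin(t)·(2,-3) - cos(t)·(1,-1)).
General solution: K_1X_1 + K_2X_2.

x(t) = K_1e^(4t)sin(t) + 2K_1e^(4t)cos(t) + 2K_2e^(4t)sin(t) - K_2e^(4t)cos(t), y(t) = -K_1e^(4t)sin(t) - 3K_1e^(4t)cos(t) - 3K_2e^(4t)sin(t) + K_2e^(4t)cos(t)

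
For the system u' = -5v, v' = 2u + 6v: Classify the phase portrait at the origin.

unstable spiral

A = [[0,-5],[2,6]]; det(A-λI) = λ^2 - 6λ + 10.
λ = 3 ± i: positive real part.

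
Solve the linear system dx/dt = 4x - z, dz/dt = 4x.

Coefficient matrix A = [[4, -1], [4, 0]].
Characteristic polynomial det(A - λI) = λ^2 - 4λ + 4 = 0.
Single eigenvalue λ = 2 with algebraic multiplicity 2.
Eigenvector v = (1,2); generalized eigenvector w with (A-λI)w=v is (-1,-3).
General solution: e^(2t)[K_1·v + K_2·(t·v + w)].

x(t) = K_1e^(2t) + K_2te^(2t) - K_2e^(2t), z(t) = 2K_1e^(2t) + 2K_2te^(2t) - 3K_2e^(2t)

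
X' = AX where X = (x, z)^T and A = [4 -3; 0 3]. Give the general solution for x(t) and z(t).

Coefficient matrix A = [[4, -3], [0, 3]].
Characteristic polynomial det(A - λI) = λ^2 - 7λ + 12 = 0.
Eigenvalues λ = 4, 3.
For λ=4: (A-λI) row 1 is [0, -3], so an eigenvector is (1, 0).
For λ=3: (A-λI) row 1 is [1, -3], so an eigenvector is (3, 1).
General solution: K_1e^(4t)(1,0) + K_2e^(3t)(3,1).

x(t) = K_1e^(4t) + 3K_2e^(3t), z(t) = K_2e^(3t)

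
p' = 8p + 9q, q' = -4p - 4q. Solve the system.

p(t) = -3c_1e^(2t) - 3c_2te^(2t) + c_2e^(2t), q(t) = 2c_1e^(2t) + 2c_2te^(2t) - c_2e^(2t)

Coefficient matrix A = [[8, 9], [-4, -4]].
Characteristic polynomial det(A - λI) = λ^2 - 4λ + 4 = 0.
Single eigenvalue λ = 2 with algebraic multiplicity 2.
Eigenvector v = (-3,2); generalized eigenvector w with (A-λI)w=v is (1,-1).
General solution: e^(2t)[c_1·v + c_2·(t·v + w)].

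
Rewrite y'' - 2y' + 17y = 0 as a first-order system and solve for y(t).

y(t) = K_1e^(t)cos(4t) + K_2e^(t)sin(4t)

Let x_1 = y, x_2 = y'. Then x_1' = x_2 and x_2' = -17x_1 + 2x_2.
A = [[0,1],[-17,2]]; det(A-λI) = λ^2 - 2λ + 17.
Eigenvalues λ = 1 ± 4i.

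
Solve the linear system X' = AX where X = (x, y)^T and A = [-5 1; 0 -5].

Coefficient matrix A = [[-5, 1], [0, -5]].
Characteristic polynomial det(A - λI) = λ^2 + 10λ + 25 = 0.
Single eigenvalue λ = -5 with algebraic multiplicity 2.
Eigenvector v = (1,0); generalized eigenvector w with (A-λI)w=v is (-2,1).
General solution: e^(-5t)[c_1·v + c_2·(t·v + w)].

x(t) = c_1e^(-5t) + c_2te^(-5t) - 2c_2e^(-5t), y(t) = c_2e^(-5t)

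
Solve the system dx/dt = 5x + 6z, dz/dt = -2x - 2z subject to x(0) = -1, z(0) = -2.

Coefficient matrix A = [[5, 6], [-2, -2]].
Characteristic polynomial det(A - λI) = λ^2 - 3λ + 2 = 0.
Eigenvalues λ = 1, 2.
For λ=1: (A-λI) row 1 is [4, 6], so an eigenvector is (3, -2).
For λ=2: (A-λI) row 1 is [3, 6], so an eigenvector is (2, -1).
General solution: c_1e^(t)(3,-2) + c_2e^(2t)(2,-1).
Applying x(0)=-1, z(0)=-2 gives c_1=5, c_2=-8.

x(t) = -16e^(2t) + 15e^(t), z(t) = 8e^(2t) - 10e^(t)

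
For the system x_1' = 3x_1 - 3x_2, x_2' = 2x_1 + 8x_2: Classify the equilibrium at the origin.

unstable node

A = [[3,-3],[2,8]]; det(A-λI) = λ^2 - 11λ + 30.
λ = 5, 6: both positive.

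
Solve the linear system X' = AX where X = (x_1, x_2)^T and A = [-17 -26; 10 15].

Coefficient matrix A = [[-17, -26], [10, 15]].
Characteristic polynomial det(A - λI) = λ^2 + 2λ + 5 = 0.
Eigenvalues λ = -1 ± 2i (complex conjugate pair).
For λ=-1+2i: an eigenvector is (3,-2) - i(2,-1) = (3 - 2i, -2 + i).
A real fundamental pair from Re and Im of e^((-1+2i)t)v: X_1 = e^(-t)(cos(2t)·(3,-2) + sin(2t)·(2,-1)), X_2 = e^(-t)(sin(2t)·(3,-2) - cos(2t)·(2,-1)).
General solution: c_1X_1 + c_2X_2.

x_1(t) = 2c_1e^(-t)sin(2t) + 3c_1e^(-t)cos(2t) + 3c_2e^(-t)sin(2t) - 2c_2e^(-t)cos(2t), x_2(t) = -c_1e^(-t)sin(2t) - 2c_1e^(-t)cos(2t) - 2c_2e^(-t)sin(2t) + c_2e^(-t)cos(2t)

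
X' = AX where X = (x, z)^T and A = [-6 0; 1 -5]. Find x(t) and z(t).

x(t) = c_1e^(-6t), z(t) = -c_1e^(-6t) - c_2e^(-5t)

Coefficient matrix A = [[-6, 0], [1, -5]].
Characteristic polynomial det(A - λI) = λ^2 + 11λ + 30 = 0.
Eigenvalues λ = -6, -5.
For λ=-6: (A-λI) row 2 is [1, 1], so an eigenvector is (1, -1).
For λ=-5: (A-λI) row 1 is [-1, 0], so an eigenvector is (0, -1).
General solution: c_1e^(-6t)(1,-1) + c_2e^(-5t)(0,-1).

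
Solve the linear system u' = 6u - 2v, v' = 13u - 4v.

Coefficient matrix A = [[6, -2], [13, -4]].
Characteristic polynomial det(A - λI) = λ^2 - 2λ + 2 = 0.
Eigenvalues λ = 1 ± i (complex conjugate pair).
For λ=1+i: an eigenvector is (1,3) - i(-1,-2) = (1 + i, 3 + 2i).
A real fundamental pair from Re and Im of e^((1+i)t)v: X_1 = e^(t)(cos(t)·(1,3) + sin(t)·(-1,-2)), X_2 = e^(t)(sin(t)·(1,3) - cos(t)·(-1,-2)).
General solution: c_1X_1 + c_2X_2.

u(t) = -c_1e^(t)sin(t) + c_1e^(t)cos(t) + c_2e^(t)sin(t) + c_2e^(t)cos(t), v(t) = -2c_1e^(t)sin(t) + 3c_1e^(t)cos(t) + 3c_2e^(t)sin(t) + 2c_2e^(t)cos(t)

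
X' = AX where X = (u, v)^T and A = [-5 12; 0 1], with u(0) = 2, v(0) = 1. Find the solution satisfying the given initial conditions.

Coefficient matrix A = [[-5, 12], [0, 1]].
Characteristic polynomial det(A - λI) = λ^2 + 4λ - 5 = 0.
Eigenvalues λ = -5, 1.
For λ=-5: (A-λI) row 1 is [0, 12], so an eigenvector is (-1, 0).
For λ=1: (A-λI) row 1 is [-6, 12], so an eigenvector is (2, 1).
General solution: c_1e^(-5t)(-1,0) + c_2e^(t)(2,1).
Applying u(0)=2, v(0)=1 gives c_1=0, c_2=1.

u(t) = 2e^(t), v(t) = e^(t)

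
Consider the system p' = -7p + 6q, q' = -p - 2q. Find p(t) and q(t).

p(t) = 2K_1e^(-4t) + 3K_2e^(-5t), q(t) = K_1e^(-4t) + K_2e^(-5t)

Coefficient matrix A = [[-7, 6], [-1, -2]].
Characteristic polynomial det(A - λI) = λ^2 + 9λ + 20 = 0.
Eigenvalues λ = -4, -5.
For λ=-4: (A-λI) row 1 is [-3, 6], so an eigenvector is (2, 1).
For λ=-5: (A-λI) row 1 is [-2, 6], so an eigenvector is (3, 1).
General solution: K_1e^(-4t)(2,1) + K_2e^(-5t)(3,1).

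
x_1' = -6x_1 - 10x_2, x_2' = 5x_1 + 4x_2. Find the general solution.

x_1(t) = C_1e^(-t)sin(5t) - C_1e^(-t)cos(5t) - C_2e^(-t)sin(5t) - C_2e^(-t)cos(5t), x_2(t) = -C_1e^(-t)sin(5t) + C_2e^(-t)cos(5t)

Coefficient matrix A = [[-6, -10], [5, 4]].
Characteristic polynomial det(A - λI) = λ^2 + 2λ + 26 = 0.
Eigenvalues λ = -1 ± 5i (complex conjugate pair).
For λ=-1+5i: an eigenvector is (-1,0) - i(1,-1) = (-1 - i, 0 + i).
A real fundamental pair from Re and Im of e^((-1+5i)t)v: X_1 = e^(-t)(cos(5t)·(-1,0) + sin(5t)·(1,-1)), X_2 = e^(-t)(sin(5t)·(-1,0) - cos(5t)·(1,-1)).
General solution: C_1X_1 + C_2X_2.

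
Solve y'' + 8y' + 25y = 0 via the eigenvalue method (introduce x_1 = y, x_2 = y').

Let x_1 = y, x_2 = y'. Then x_1' = x_2 and x_2' = -25x_1 - 8x_2.
A = [[0,1],[-25,-8]]; det(A-λI) = λ^2 + 8λ + 25.
Eigenvalues λ = -4 ± 3i.

y(t) = c_1e^(-4t)cos(3t) + c_2e^(-4t)sin(3t)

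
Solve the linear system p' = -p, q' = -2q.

p(t) = K_2e^(-t), q(t) = -K_1e^(-2t)

Coefficient matrix A = [[-1, 0], [0, -2]].
Characteristic polynomial det(A - λI) = λ^2 + 3λ + 2 = 0.
Eigenvalues λ = -2, -1.
For λ=-2: (A-λI) row 1 is [1, 0], so an eigenvector is (0, -1).
For λ=-1: (A-λI) row 2 is [0, -1], so an eigenvector is (1, 0).
General solution: K_1e^(-2t)(0,-1) + K_2e^(-t)(1,0).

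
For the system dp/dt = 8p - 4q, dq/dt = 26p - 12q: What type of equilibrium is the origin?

A = [[8,-4],[26,-12]]; det(A-λI) = λ^2 + 4λ + 8.
λ = -2 ± 2i: negative real part.

stable spiral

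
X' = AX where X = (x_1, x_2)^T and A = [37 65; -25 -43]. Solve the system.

x_1(t) = 3c_1e^(-3t)sin(5t) + 2c_1e^(-3t)cos(5t) + 2c_2e^(-3t)sin(5t) - 3c_2e^(-3t)cos(5t), x_2(t) = -2c_1e^(-3t)sin(5t) - c_1e^(-3t)cos(5t) - c_2e^(-3t)sin(5t) + 2c_2e^(-3t)cos(5t)

Coefficient matrix A = [[37, 65], [-25, -43]].
Characteristic polynomial det(A - λI) = λ^2 + 6λ + 34 = 0.
Eigenvalues λ = -3 ± 5i (complex conjugate pair).
For λ=-3+5i: an eigenvector is (2,-1) - i(3,-2) = (2 - 3i, -1 + 2i).
A real fundamental pair from Re and Im of e^((-3+5i)t)v: X_1 = e^(-3t)(cos(5t)·(2,-1) + sin(5t)·(3,-2)), X_2 = e^(-3t)(sin(5t)·(2,-1) - cos(5t)·(3,-2)).
General solution: c_1X_1 + c_2X_2.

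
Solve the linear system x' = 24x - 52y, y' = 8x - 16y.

Coefficient matrix A = [[24, -52], [8, -16]].
Characteristic polynomial det(A - λI) = λ^2 - 8λ + 32 = 0.
Eigenvalues λ = 4 ± 4i (complex conjugate pair).
For λ=4+4i: an eigenvector is (3,1) - i(2,1) = (3 - 2i, 1 - i).
A real fundamental pair from Re and Im of e^((4+4i)t)v: X_1 = e^(4t)(cos(4t)·(3,1) + sin(4t)·(2,1)), X_2 = e^(4t)(sin(4t)·(3,1) - cos(4t)·(2,1)).
General solution: c_1X_1 + c_2X_2.

x(t) = 2c_1e^(4t)sin(4t) + 3c_1e^(4t)cos(4t) + 3c_2e^(4t)sin(4t) - 2c_2e^(4t)cos(4t), y(t) = c_1e^(4t)sin(4t) + c_1e^(4t)cos(4t) + c_2e^(4t)sin(4t) - c_2e^(4t)cos(4t)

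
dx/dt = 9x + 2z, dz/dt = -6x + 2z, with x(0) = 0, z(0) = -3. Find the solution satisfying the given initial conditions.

x(t) = -6e^(6t) + 6e^(5t), z(t) = 9e^(6t) - 12e^(5t)

Coefficient matrix A = [[9, 2], [-6, 2]].
Characteristic polynomial det(A - λI) = λ^2 - 11λ + 30 = 0.
Eigenvalues λ = 6, 5.
For λ=6: (A-λI) row 1 is [3, 2], so an eigenvector is (-2, 3).
For λ=5: (A-λI) row 1 is [4, 2], so an eigenvector is (1, -2).
General solution: C_1e^(6t)(-2,3) + C_2e^(5t)(1,-2).
Applying x(0)=0, z(0)=-3 gives C_1=3, C_2=6.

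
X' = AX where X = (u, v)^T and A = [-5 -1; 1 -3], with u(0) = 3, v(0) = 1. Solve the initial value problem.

u(t) = -4te^(-4t) + 3e^(-4t), v(t) = 4te^(-4t) + e^(-4t)

Coefficient matrix A = [[-5, -1], [1, -3]].
Characteristic polynomial det(A - λI) = λ^2 + 8λ + 16 = 0.
Single eigenvalue λ = -4 with algebraic multiplicity 2.
Eigenvector v = (-1,1); generalized eigenvector w with (A-λI)w=v is (2,-1).
General solution: e^(-4t)[c_1·v + c_2·(t·v + w)].
Applying u(0)=3, v(0)=1 gives c_1=5, c_2=4.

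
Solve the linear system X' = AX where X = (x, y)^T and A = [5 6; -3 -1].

x(t) = -C_1e^(2t)sin(3t) + C_1e^(2t)cos(3t) + C_2e^(2t)sin(3t) + C_2e^(2t)cos(3t), y(t) = -C_1e^(2t)cos(3t) - C_2e^(2t)sin(3t)

Coefficient matrix A = [[5, 6], [-3, -1]].
Characteristic polynomial det(A - λI) = λ^2 - 4λ + 13 = 0.
Eigenvalues λ = 2 ± 3i (complex conjugate pair).
For λ=2+3i: an eigenvector is (1,-1) - i(-1,0) = (1 + i, -1).
A real fundamental pair from Re and Im of e^((2+3i)t)v: X_1 = e^(2t)(cos(3t)·(1,-1) + sin(3t)·(-1,0)), X_2 = e^(2t)(sin(3t)·(1,-1) - cos(3t)·(-1,0)).
General solution: C_1X_1 + C_2X_2.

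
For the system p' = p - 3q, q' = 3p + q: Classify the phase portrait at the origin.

A = [[1,-3],[3,1]]; det(A-λI) = λ^2 - 2λ + 10.
λ = 1 ± 3i: positive real part.

unstable spiral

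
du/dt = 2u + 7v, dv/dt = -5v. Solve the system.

u(t) = -C_1e^(2t) + C_2e^(-5t), v(t) = -C_2e^(-5t)

Coefficient matrix A = [[2, 7], [0, -5]].
Characteristic polynomial det(A - λI) = λ^2 + 3λ - 10 = 0.
Eigenvalues λ = 2, -5.
For λ=2: (A-λI) row 1 is [0, 7], so an eigenvector is (-1, 0).
For λ=-5: (A-λI) row 1 is [7, 7], so an eigenvector is (1, -1).
General solution: C_1e^(2t)(-1,0) + C_2e^(-5t)(1,-1).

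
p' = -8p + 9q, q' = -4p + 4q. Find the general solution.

Coefficient matrix A = [[-8, 9], [-4, 4]].
Characteristic polynomial det(A - λI) = λ^2 + 4λ + 4 = 0.
Single eigenvalue λ = -2 with algebraic multiplicity 2.
Eigenvector v = (-3,-2); generalized eigenvector w with (A-λI)w=v is (-1,-1).
General solution: e^(-2t)[C_1·v + C_2·(t·v + w)].

p(t) = -3C_1e^(-2t) - 3C_2te^(-2t) - C_2e^(-2t), q(t) = -2C_1e^(-2t) - 2C_2te^(-2t) - C_2e^(-2t)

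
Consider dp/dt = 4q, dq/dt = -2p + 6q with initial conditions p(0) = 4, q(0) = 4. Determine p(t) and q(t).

Coefficient matrix A = [[0, 4], [-2, 6]].
Characteristic polynomial det(A - λI) = λ^2 - 6λ + 8 = 0.
Eigenvalues λ = 2, 4.
For λ=2: (A-λI) row 1 is [-2, 4], so an eigenvector is (-2, -1).
For λ=4: (A-λI) row 1 is [-4, 4], so an eigenvector is (-1, -1).
General solution: K_1e^(2t)(-2,-1) + K_2e^(4t)(-1,-1).
Applying p(0)=4, q(0)=4 gives K_1=0, K_2=-4.

p(t) = 4e^(4t), q(t) = 4e^(4t)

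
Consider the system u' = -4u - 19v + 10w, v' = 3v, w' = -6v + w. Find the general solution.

Coefficient matrix A = [[-4, -19, 10], [0, 3, 0], [0, -6, 1]].
det(A - λI) = 0 gives eigenvalues λ = -4, 1, 3.
For λ=-4: eigenvector (1,0,0).
For λ=1: eigenvector (2,0,1).
For λ=3: eigenvector (7,-1,3).
General solution: C_1e^(-4t)(1,0,0) + C_2e^(t)(2,0,1) + C_3e^(3t)(7,-1,3).

u(t) = C_1e^(-4t) + 2C_2e^(t) + 7C_3e^(3t), v(t) = -C_3e^(3t), w(t) = C_2e^(t) + 3C_3e^(3t)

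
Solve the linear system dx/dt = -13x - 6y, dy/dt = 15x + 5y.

Coefficient matrix A = [[-13, -6], [15, 5]].
Characteristic polynomial det(A - λI) = λ^2 + 8λ + 25 = 0.
Eigenvalues λ = -4 ± 3i (complex conjugate pair).
For λ=-4+3i: an eigenvector is (-1,1) - i(1,-2) = (-1 - i, 1 + 2i).
A real fundamental pair from Re and Im of e^((-4+3i)t)v: X_1 = e^(-4t)(cos(3t)·(-1,1) + sin(3t)·(1,-2)), X_2 = e^(-4t)(sin(3t)·(-1,1) - cos(3t)·(1,-2)).
General solution: C_1X_1 + C_2X_2.

x(t) = C_1e^(-4t)sin(3t) - C_1e^(-4t)cos(3t) - C_2e^(-4t)sin(3t) - C_2e^(-4t)cos(3t), y(t) = -2C_1e^(-4t)sin(3t) + C_1e^(-4t)cos(3t) + C_2e^(-4t)sin(3t) + 2C_2e^(-4t)cos(3t)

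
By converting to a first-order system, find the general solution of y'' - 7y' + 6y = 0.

Let x_1 = y, x_2 = y'. Then x_1' = x_2 and x_2' = -6x_1 + 7x_2.
A = [[0,1],[-6,7]]; det(A-λI) = λ^2 - 7λ + 6.
Eigenvalues λ = 6, 1 with eigenvectors (1,6), (1,1).

y(t) = K_1e^(6t) + K_2e^(t)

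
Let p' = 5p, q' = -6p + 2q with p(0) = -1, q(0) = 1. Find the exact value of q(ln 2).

60

A = [[5,0],[-6,2]]; eigenvalues λ = 2, 5.
Eigenvectors: (0,1) for λ=2, (1,-2) for λ=5.
From the initial condition, c_1 = -1, c_2 = -1.
q(ln 2) = (-1)(2^2)(1) + (-1)(2^5)(-2) = 60.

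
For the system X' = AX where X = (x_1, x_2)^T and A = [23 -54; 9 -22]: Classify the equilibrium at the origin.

A = [[23,-54],[9,-22]]; det(A-λI) = λ^2 - λ - 20.
λ = 5, -4: opposite signs.

saddle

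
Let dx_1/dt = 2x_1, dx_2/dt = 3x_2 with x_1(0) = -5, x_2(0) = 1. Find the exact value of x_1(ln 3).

-45

A = [[2,0],[0,3]]; eigenvalues λ = 3, 2.
Eigenvectors: (0,1) for λ=3, (-1,0) for λ=2.
From the initial condition, c_1 = 1, c_2 = 5.
x_1(ln 3) = (1)(3^3)(0) + (5)(3^2)(-1) = -45.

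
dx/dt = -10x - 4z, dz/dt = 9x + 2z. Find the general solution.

x(t) = 2c_1e^(-4t) + 2c_2te^(-4t) - c_2e^(-4t), z(t) = -3c_1e^(-4t) - 3c_2te^(-4t) + c_2e^(-4t)

Coefficient matrix A = [[-10, -4], [9, 2]].
Characteristic polynomial det(A - λI) = λ^2 + 8λ + 16 = 0.
Single eigenvalue λ = -4 with algebraic multiplicity 2.
Eigenvector v = (2,-3); generalized eigenvector w with (A-λI)w=v is (-1,1).
General solution: e^(-4t)[c_1·v + c_2·(t·v + w)].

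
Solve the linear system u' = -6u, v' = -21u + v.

u(t) = C_2e^(-6t), v(t) = -C_1e^(t) + 3C_2e^(-6t)

Coefficient matrix A = [[-6, 0], [-21, 1]].
Characteristic polynomial det(A - λI) = λ^2 + 5λ - 6 = 0.
Eigenvalues λ = 1, -6.
For λ=1: (A-λI) row 1 is [-7, 0], so an eigenvector is (0, -1).
For λ=-6: (A-λI) row 2 is [-21, 7], so an eigenvector is (1, 3).
General solution: C_1e^(t)(0,-1) + C_2e^(-6t)(1,3).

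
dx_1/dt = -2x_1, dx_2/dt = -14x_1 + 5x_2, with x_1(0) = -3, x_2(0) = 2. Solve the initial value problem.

Coefficient matrix A = [[-2, 0], [-14, 5]].
Characteristic polynomial det(A - λI) = λ^2 - 3λ - 10 = 0.
Eigenvalues λ = 5, -2.
For λ=5: (A-λI) row 1 is [-7, 0], so an eigenvector is (0, -1).
For λ=-2: (A-λI) row 2 is [-14, 7], so an eigenvector is (-1, -2).
General solution: K_1e^(5t)(0,-1) + K_2e^(-2t)(-1,-2).
Applying x_1(0)=-3, x_2(0)=2 gives K_1=-8, K_2=3.

x_1(t) = -3e^(-2t), x_2(t) = 8e^(5t) - 6e^(-2t)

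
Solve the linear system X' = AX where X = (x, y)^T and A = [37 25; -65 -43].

Coefficient matrix A = [[37, 25], [-65, -43]].
Characteristic polynomial det(A - λI) = λ^2 + 6λ + 34 = 0.
Eigenvalues λ = -3 ± 5i (complex conjugate pair).
For λ=-3+5i: an eigenvector is (-1,2) - i(2,-3) = (-1 - 2i, 2 + 3i).
A real fundamental pair from Re and Im of e^((-3+5i)t)v: X_1 = e^(-3t)(cos(5t)·(-1,2) + sin(5t)·(2,-3)), X_2 = e^(-3t)(sin(5t)·(-1,2) - cos(5t)·(2,-3)).
General solution: C_1X_1 + C_2X_2.

x(t) = 2C_1e^(-3t)sin(5t) - C_1e^(-3t)cos(5t) - C_2e^(-3t)sin(5t) - 2C_2e^(-3t)cos(5t), y(t) = -3C_1e^(-3t)sin(5t) + 2C_1e^(-3t)cos(5t) + 2C_2e^(-3t)sin(5t) + 3C_2e^(-3t)cos(5t)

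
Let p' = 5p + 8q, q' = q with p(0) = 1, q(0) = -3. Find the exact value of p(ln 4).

A = [[5,8],[0,1]]; eigenvalues λ = 1, 5.
Eigenvectors: (2,-1) for λ=1, (1,0) for λ=5.
From the initial condition, c_1 = 3, c_2 = -5.
p(ln 4) = (3)(4^1)(2) + (-5)(4^5)(1) = -5096.

-5096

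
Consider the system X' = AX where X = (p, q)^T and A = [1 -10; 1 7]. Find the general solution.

Coefficient matrix A = [[1, -10], [1, 7]].
Characteristic polynomial det(A - λI) = λ^2 - 8λ + 17 = 0.
Eigenvalues λ = 4 ± i (complex conjugate pair).
For λ=4+i: an eigenvector is (3,-1) - i(1,0) = (3 - i, -1).
A real fundamental pair from Re and Im of e^((4+i)t)v: X_1 = e^(4t)(cos(t)·(3,-1) + sin(t)·(1,0)), X_2 = e^(4t)(sin(t)·(3,-1) - cos(t)·(1,0)).
General solution: C_1X_1 + C_2X_2.

p(t) = C_1e^(4t)sin(t) + 3C_1e^(4t)cos(t) + 3C_2e^(4t)sin(t) - C_2e^(4t)cos(t), q(t) = -C_1e^(4t)cos(t) - C_2e^(4t)sin(t)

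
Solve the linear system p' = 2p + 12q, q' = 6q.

Coefficient matrix A = [[2, 12], [0, 6]].
Characteristic polynomial det(A - λI) = λ^2 - 8λ + 12 = 0.
Eigenvalues λ = 2, 6.
For λ=2: (A-λI) row 1 is [0, 12], so an eigenvector is (1, 0).
For λ=6: (A-λI) row 1 is [-4, 12], so an eigenvector is (3, 1).
General solution: C_1e^(2t)(1,0) + C_2e^(6t)(3,1).

p(t) = C_1e^(2t) + 3C_2e^(6t), q(t) = C_2e^(6t)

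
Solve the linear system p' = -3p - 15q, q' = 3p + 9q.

Coefficient matrix A = [[-3, -15], [3, 9]].
Characteristic polynomial det(A - λI) = λ^2 - 6λ + 18 = 0.
Eigenvalues λ = 3 ± 3i (complex conjugate pair).
For λ=3+3i: an eigenvector is (1,0) - i(-2,1) = (1 + 2i, 0 - i).
A real fundamental pair from Re and Im of e^((3+3i)t)v: X_1 = e^(3t)(cos(3t)·(1,0) + sin(3t)·(-2,1)), X_2 = e^(3t)(sin(3t)·(1,0) - cos(3t)·(-2,1)).
General solution: K_1X_1 + K_2X_2.

p(t) = -2K_1e^(3t)sin(3t) + K_1e^(3t)cos(3t) + K_2e^(3t)sin(3t) + 2K_2e^(3t)cos(3t), q(t) = K_1e^(3t)sin(3t) - K_2e^(3t)cos(3t)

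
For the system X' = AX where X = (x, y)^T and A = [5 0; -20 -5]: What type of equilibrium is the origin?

saddle

A = [[5,0],[-20,-5]]; det(A-λI) = λ^2 - 25.
λ = 5, -5: opposite signs.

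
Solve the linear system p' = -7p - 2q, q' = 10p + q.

Coefficient matrix A = [[-7, -2], [10, 1]].
Characteristic polynomial det(A - λI) = λ^2 + 6λ + 13 = 0.
Eigenvalues λ = -3 ± 2i (complex conjugate pair).
For λ=-3+2i: an eigenvector is (0,1) - i(-1,2) = (0 + i, 1 - 2i).
A real fundamental pair from Re and Im of e^((-3+2i)t)v: X_1 = e^(-3t)(cos(2t)·(0,1) + sin(2t)·(-1,2)), X_2 = e^(-3t)(sin(2t)·(0,1) - cos(2t)·(-1,2)).
General solution: K_1X_1 + K_2X_2.

p(t) = -K_1e^(-3t)sin(2t) + K_2e^(-3t)cos(2t), q(t) = 2K_1e^(-3t)sin(2t) + K_1e^(-3t)cos(2t) + K_2e^(-3t)sin(2t) - 2K_2e^(-3t)cos(2t)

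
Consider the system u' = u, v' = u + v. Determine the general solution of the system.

u(t) = -C_2e^(t), v(t) = -C_1e^(t) - C_2te^(t) + 3C_2e^(t)

Coefficient matrix A = [[1, 0], [1, 1]].
Characteristic polynomial det(A - λI) = λ^2 - 2λ + 1 = 0.
Single eigenvalue λ = 1 with algebraic multiplicity 2.
Eigenvector v = (0,-1); generalized eigenvector w with (A-λI)w=v is (-1,3).
General solution: e^(t)[C_1·v + C_2·(t·v + w)].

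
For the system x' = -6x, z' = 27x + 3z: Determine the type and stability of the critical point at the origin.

saddle

A = [[-6,0],[27,3]]; det(A-λI) = λ^2 + 3λ - 18.
λ = -6, 3: opposite signs.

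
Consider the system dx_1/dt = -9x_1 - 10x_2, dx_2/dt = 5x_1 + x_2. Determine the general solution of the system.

x_1(t) = C_1e^(-4t)sin(5t) - C_1e^(-4t)cos(5t) - C_2e^(-4t)sin(5t) - C_2e^(-4t)cos(5t), x_2(t) = -C_1e^(-4t)sin(5t) + C_2e^(-4t)cos(5t)

Coefficient matrix A = [[-9, -10], [5, 1]].
Characteristic polynomial det(A - λI) = λ^2 + 8λ + 41 = 0.
Eigenvalues λ = -4 ± 5i (complex conjugate pair).
For λ=-4+5i: an eigenvector is (-1,0) - i(1,-1) = (-1 - i, 0 + i).
A real fundamental pair from Re and Im of e^((-4+5i)t)v: X_1 = e^(-4t)(cos(5t)·(-1,0) + sin(5t)·(1,-1)), X_2 = e^(-4t)(sin(5t)·(-1,0) - cos(5t)·(1,-1)).
General solution: C_1X_1 + C_2X_2.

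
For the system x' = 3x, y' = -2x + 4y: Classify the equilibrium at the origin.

unstable node

A = [[3,0],[-2,4]]; det(A-λI) = λ^2 - 7λ + 12.
λ = 3, 4: both positive.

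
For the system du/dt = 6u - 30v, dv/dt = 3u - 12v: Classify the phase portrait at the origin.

stable spiral

A = [[6,-30],[3,-12]]; det(A-λI) = λ^2 + 6λ + 18.
λ = -3 ± 3i: negative real part.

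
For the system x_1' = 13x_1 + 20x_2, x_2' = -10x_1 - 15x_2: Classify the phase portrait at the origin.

stable spiral

A = [[13,20],[-10,-15]]; det(A-λI) = λ^2 + 2λ + 5.
λ = -1 ± 2i: negative real part.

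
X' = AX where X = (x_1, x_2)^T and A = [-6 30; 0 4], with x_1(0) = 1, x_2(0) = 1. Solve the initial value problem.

x_1(t) = 3e^(4t) - 2e^(-6t), x_2(t) = e^(4t)

Coefficient matrix A = [[-6, 30], [0, 4]].
Characteristic polynomial det(A - λI) = λ^2 + 2λ - 24 = 0.
Eigenvalues λ = 4, -6.
For λ=4: (A-λI) row 1 is [-10, 30], so an eigenvector is (-3, -1).
For λ=-6: (A-λI) row 1 is [0, 30], so an eigenvector is (-1, 0).
General solution: K_1e^(4t)(-3,-1) + K_2e^(-6t)(-1,0).
Applying x_1(0)=1, x_2(0)=1 gives K_1=-1, K_2=2.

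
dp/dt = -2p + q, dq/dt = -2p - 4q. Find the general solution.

p(t) = -C_1e^(-3t)sin(t) + C_2e^(-3t)cos(t), q(t) = C_1e^(-3t)sin(t) - C_1e^(-3t)cos(t) - C_2e^(-3t)sin(t) - C_2e^(-3t)cos(t)

Coefficient matrix A = [[-2, 1], [-2, -4]].
Characteristic polynomial det(A - λI) = λ^2 + 6λ + 10 = 0.
Eigenvalues λ = -3 ± i (complex conjugate pair).
For λ=-3+i: an eigenvector is (0,-1) - i(-1,1) = (0 + i, -1 - i).
A real fundamental pair from Re and Im of e^((-3+i)t)v: X_1 = e^(-3t)(cos(t)·(0,-1) + sin(t)·(-1,1)), X_2 = e^(-3t)(sin(t)·(0,-1) - cos(t)·(-1,1)).
General solution: C_1X_1 + C_2X_2.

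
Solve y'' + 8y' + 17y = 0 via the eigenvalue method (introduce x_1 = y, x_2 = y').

Let x_1 = y, x_2 = y'. Then x_1' = x_2 and x_2' = -17x_1 - 8x_2.
A = [[0,1],[-17,-8]]; det(A-λI) = λ^2 + 8λ + 17.
Eigenvalues λ = -4 ± i.

y(t) = C_1e^(-4t)cos(t) + C_2e^(-4t)sin(t)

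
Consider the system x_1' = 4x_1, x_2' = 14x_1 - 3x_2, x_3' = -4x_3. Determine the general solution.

x_1(t) = C_1e^(4t), x_2(t) = 2C_1e^(4t) + C_2e^(-3t), x_3(t) = C_3e^(-4t)

Coefficient matrix A = [[4, 0, 0], [14, -3, 0], [0, 0, -4]].
det(A - λI) = 0 gives eigenvalues λ = 4, -3, -4.
For λ=4: eigenvector (1,2,0).
For λ=-3: eigenvector (0,1,0).
For λ=-4: eigenvector (0,0,1).
General solution: C_1e^(4t)(1,2,0) + C_2e^(-3t)(0,1,0) + C_3e^(-4t)(0,0,1).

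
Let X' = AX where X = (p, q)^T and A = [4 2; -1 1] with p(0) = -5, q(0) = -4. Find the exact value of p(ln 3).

A = [[4,2],[-1,1]]; eigenvalues λ = 3, 2.
Eigenvectors: (-2,1) for λ=3, (-1,1) for λ=2.
From the initial condition, c_1 = 9, c_2 = -13.
p(ln 3) = (9)(3^3)(-2) + (-13)(3^2)(-1) = -369.

-369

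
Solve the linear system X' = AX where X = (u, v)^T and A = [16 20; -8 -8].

u(t) = -K_1e^(4t)sin(4t) - 2K_1e^(4t)cos(4t) - 2K_2e^(4t)sin(4t) + K_2e^(4t)cos(4t), v(t) = K_1e^(4t)sin(4t) + K_1e^(4t)cos(4t) + K_2e^(4t)sin(4t) - K_2e^(4t)cos(4t)

Coefficient matrix A = [[16, 20], [-8, -8]].
Characteristic polynomial det(A - λI) = λ^2 - 8λ + 32 = 0.
Eigenvalues λ = 4 ± 4i (complex conjugate pair).
For λ=4+4i: an eigenvector is (-2,1) - i(-1,1) = (-2 + i, 1 - i).
A real fundamental pair from Re and Im of e^((4+4i)t)v: X_1 = e^(4t)(cos(4t)·(-2,1) + sin(4t)·(-1,1)), X_2 = e^(4t)(sin(4t)·(-2,1) - cos(4t)·(-1,1)).
General solution: K_1X_1 + K_2X_2.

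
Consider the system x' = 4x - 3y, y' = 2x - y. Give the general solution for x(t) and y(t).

x(t) = 3c_1e^(2t) + c_2e^(t), y(t) = 2c_1e^(2t) + c_2e^(t)

Coefficient matrix A = [[4, -3], [2, -1]].
Characteristic polynomial det(A - λI) = λ^2 - 3λ + 2 = 0.
Eigenvalues λ = 2, 1.
For λ=2: (A-λI) row 1 is [2, -3], so an eigenvector is (3, 2).
For λ=1: (A-λI) row 1 is [3, -3], so an eigenvector is (1, 1).
General solution: c_1e^(2t)(3,2) + c_2e^(t)(1,1).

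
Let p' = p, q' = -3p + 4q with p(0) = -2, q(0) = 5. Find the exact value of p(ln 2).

A = [[1,0],[-3,4]]; eigenvalues λ = 1, 4.
Eigenvectors: (1,1) for λ=1, (0,-1) for λ=4.
From the initial condition, c_1 = -2, c_2 = -7.
p(ln 2) = (-2)(2^1)(1) + (-7)(2^4)(0) = -4.

-4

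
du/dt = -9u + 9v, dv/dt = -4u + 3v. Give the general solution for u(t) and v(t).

Coefficient matrix A = [[-9, 9], [-4, 3]].
Characteristic polynomial det(A - λI) = λ^2 + 6λ + 9 = 0.
Single eigenvalue λ = -3 with algebraic multiplicity 2.
Eigenvector v = (-3,-2); generalized eigenvector w with (A-λI)w=v is (-1,-1).
General solution: e^(-3t)[C_1·v + C_2·(t·v + w)].

u(t) = -3C_1e^(-3t) - 3C_2te^(-3t) - C_2e^(-3t), v(t) = -2C_1e^(-3t) - 2C_2te^(-3t) - C_2e^(-3t)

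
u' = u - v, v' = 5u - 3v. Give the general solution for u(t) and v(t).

Coefficient matrix A = [[1, -1], [5, -3]].
Characteristic polynomial det(A - λI) = λ^2 + 2λ + 2 = 0.
Eigenvalues λ = -1 ± i (complex conjugate pair).
For λ=-1+i: an eigenvector is (0,-1) - i(1,2) = (0 - i, -1 - 2i).
A real fundamental pair from Re and Im of e^((-1+i)t)v: X_1 = e^(-t)(cos(t)·(0,-1) + sin(t)·(1,2)), X_2 = e^(-t)(sin(t)·(0,-1) - cos(t)·(1,2)).
General solution: c_1X_1 + c_2X_2.

u(t) = c_1e^(-t)sin(t) - c_2e^(-t)cos(t), v(t) = 2c_1e^(-t)sin(t) - c_1e^(-t)cos(t) - c_2e^(-t)sin(t) - 2c_2e^(-t)cos(t)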